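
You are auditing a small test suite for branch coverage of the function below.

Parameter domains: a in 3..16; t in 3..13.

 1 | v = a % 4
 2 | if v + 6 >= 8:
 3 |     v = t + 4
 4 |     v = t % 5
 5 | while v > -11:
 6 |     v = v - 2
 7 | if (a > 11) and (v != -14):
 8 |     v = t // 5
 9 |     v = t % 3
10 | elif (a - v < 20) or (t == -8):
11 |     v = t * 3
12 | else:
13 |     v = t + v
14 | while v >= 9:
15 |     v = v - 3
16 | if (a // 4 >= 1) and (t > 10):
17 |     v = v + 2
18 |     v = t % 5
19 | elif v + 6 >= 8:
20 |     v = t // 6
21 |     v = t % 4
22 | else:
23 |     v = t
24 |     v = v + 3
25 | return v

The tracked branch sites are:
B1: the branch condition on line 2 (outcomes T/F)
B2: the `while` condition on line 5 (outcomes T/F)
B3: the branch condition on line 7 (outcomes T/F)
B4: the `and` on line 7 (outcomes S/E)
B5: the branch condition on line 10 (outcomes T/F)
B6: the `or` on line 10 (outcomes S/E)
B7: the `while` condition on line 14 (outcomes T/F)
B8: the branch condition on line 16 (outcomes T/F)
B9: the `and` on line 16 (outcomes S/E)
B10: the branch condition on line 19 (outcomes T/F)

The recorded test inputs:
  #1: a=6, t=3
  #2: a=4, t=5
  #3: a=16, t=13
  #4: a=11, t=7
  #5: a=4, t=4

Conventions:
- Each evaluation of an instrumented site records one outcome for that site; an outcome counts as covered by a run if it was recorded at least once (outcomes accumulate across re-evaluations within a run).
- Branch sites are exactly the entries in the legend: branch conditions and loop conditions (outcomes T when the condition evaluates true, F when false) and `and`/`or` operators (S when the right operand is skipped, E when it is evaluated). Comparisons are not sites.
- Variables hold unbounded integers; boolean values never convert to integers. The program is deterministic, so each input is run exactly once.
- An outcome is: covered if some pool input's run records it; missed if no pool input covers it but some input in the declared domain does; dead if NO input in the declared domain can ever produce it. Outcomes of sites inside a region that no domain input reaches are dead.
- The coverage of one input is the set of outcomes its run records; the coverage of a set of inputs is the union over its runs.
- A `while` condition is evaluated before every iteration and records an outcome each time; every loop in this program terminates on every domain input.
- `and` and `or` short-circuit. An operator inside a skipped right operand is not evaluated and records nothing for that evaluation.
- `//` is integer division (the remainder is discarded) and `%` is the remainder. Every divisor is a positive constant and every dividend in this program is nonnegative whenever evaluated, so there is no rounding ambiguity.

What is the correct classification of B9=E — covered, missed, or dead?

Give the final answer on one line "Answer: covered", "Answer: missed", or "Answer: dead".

B9=E is recorded by pool input(s) 1, 2, 3, 4, 5 -> covered

Answer: covered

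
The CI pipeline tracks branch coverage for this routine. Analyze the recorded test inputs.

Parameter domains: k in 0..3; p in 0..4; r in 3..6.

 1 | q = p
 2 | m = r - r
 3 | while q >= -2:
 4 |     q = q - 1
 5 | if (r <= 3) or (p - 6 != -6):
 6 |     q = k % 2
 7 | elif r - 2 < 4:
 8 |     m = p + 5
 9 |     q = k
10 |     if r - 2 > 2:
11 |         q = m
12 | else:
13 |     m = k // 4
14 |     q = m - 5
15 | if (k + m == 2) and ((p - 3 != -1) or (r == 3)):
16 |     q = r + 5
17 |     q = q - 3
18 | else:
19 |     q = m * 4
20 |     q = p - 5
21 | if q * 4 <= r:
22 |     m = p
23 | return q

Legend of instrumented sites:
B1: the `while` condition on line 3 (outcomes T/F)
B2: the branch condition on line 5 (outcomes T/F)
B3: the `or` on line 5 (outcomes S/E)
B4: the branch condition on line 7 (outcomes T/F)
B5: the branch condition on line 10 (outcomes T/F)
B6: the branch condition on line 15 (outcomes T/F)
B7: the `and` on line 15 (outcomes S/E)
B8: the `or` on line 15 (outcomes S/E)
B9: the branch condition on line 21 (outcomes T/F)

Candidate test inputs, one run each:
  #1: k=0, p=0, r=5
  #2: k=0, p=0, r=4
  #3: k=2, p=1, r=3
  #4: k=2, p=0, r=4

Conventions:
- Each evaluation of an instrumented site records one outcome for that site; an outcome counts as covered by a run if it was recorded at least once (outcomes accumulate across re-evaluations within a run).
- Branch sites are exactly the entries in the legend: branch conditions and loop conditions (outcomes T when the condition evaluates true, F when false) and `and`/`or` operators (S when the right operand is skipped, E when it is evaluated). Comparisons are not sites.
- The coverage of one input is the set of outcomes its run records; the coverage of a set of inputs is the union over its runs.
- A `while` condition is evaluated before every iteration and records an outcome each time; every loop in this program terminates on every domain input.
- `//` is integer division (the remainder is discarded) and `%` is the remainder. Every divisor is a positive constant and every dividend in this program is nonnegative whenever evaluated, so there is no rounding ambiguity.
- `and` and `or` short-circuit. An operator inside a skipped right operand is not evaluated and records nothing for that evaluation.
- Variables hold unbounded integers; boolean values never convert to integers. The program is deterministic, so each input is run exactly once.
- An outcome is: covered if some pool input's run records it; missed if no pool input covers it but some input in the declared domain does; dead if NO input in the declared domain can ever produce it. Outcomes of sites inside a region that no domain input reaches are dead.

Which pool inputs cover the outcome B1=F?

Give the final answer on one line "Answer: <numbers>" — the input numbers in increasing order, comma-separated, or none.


input #1 (k=0, p=0, r=5): covers B1=F
input #2 (k=0, p=0, r=4): covers B1=F
input #3 (k=2, p=1, r=3): covers B1=F
input #4 (k=2, p=0, r=4): covers B1=F
Answer: 1, 2, 3, 4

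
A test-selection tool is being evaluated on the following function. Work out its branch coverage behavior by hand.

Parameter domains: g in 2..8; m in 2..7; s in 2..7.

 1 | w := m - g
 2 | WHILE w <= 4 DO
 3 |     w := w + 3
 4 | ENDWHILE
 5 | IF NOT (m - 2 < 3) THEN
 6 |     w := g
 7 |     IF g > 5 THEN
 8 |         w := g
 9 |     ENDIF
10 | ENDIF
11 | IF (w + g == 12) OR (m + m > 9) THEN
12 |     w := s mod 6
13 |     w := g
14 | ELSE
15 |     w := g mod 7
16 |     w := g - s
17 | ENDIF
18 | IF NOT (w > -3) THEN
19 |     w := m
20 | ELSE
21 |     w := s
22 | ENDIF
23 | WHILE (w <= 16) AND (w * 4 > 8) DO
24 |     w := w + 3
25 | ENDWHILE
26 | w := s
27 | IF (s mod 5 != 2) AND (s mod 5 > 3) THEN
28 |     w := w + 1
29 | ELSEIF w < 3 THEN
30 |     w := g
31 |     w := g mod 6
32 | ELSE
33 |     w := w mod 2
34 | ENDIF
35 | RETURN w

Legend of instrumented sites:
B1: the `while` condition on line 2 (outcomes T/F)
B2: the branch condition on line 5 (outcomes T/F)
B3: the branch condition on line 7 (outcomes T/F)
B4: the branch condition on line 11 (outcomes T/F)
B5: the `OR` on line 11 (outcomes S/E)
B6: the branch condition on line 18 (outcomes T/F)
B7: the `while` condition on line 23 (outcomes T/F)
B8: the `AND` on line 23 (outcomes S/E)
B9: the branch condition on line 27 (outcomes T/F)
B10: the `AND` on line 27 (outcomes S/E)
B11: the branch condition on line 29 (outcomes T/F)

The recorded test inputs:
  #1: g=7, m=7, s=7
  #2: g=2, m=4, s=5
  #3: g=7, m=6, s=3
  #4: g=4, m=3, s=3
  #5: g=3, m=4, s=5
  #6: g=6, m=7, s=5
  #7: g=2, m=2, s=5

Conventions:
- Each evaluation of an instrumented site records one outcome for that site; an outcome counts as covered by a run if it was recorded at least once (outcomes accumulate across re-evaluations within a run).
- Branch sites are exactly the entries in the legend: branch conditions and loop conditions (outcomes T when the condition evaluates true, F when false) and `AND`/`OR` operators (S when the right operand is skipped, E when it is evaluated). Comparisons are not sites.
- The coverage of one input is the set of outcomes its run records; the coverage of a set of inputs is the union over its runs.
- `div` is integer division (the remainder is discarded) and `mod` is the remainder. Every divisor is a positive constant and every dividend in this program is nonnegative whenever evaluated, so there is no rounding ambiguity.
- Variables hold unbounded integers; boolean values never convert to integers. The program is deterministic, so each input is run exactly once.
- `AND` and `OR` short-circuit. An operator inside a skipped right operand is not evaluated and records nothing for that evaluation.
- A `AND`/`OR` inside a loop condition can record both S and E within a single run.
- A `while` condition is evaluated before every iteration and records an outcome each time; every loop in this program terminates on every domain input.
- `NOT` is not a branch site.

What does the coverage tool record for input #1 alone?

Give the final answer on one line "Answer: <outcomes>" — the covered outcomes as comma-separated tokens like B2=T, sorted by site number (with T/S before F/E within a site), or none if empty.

Event log for input #1 (g=7, m=7, s=7):
  B1->T, B1->T, B1->F, B2->T, B3->T, B5->E, B4->T, B6->F, B8->E, B7->T
  B8->E, B7->T, B8->E, B7->T, B8->E, B7->T, B8->S, B7->F, B10->S, B9->F
  B11->F
collecting distinct outcomes: B1=T, B1=F, B2=T, B3=T, B4=T, B5=E, B6=F, B7=T, B7=F, B8=S, B8=E, B9=F, B10=S, B11=F

Answer: B1=T, B1=F, B2=T, B3=T, B4=T, B5=E, B6=F, B7=T, B7=F, B8=S, B8=E, B9=F, B10=S, B11=F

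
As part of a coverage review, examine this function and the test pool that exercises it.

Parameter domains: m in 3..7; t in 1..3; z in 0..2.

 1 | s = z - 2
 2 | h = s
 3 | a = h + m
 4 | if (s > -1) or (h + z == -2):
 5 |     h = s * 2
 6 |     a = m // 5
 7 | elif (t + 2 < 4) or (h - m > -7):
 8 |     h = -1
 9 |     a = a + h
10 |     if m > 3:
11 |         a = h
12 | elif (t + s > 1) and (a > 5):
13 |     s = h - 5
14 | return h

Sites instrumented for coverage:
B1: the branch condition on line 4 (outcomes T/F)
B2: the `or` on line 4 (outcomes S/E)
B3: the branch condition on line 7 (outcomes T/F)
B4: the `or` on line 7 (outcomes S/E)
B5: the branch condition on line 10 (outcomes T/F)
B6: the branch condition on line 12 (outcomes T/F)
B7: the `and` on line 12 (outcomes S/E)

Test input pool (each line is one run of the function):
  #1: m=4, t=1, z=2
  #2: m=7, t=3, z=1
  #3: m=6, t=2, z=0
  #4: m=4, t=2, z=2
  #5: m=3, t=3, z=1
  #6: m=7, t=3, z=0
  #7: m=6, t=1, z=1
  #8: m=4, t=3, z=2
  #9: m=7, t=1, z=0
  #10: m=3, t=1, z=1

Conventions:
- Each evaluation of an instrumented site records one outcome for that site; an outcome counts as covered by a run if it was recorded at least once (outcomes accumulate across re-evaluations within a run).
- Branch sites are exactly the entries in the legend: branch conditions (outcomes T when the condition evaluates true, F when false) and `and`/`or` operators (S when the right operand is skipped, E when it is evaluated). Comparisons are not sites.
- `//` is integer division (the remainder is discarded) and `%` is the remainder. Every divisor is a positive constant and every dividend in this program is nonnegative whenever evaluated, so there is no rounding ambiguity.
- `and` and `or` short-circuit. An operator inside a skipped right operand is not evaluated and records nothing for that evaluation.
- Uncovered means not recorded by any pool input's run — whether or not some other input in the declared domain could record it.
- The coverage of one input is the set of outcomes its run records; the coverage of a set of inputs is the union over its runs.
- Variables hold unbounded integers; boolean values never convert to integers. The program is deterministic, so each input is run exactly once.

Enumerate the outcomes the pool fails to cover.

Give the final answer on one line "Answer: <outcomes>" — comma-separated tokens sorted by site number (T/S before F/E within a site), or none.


run #1 (m=4, t=1, z=2) runs B2->S, B1->T; records B1=T, B2=S
run #2 (m=7, t=3, z=1) runs B2->E, B1->F, B4->E, B3->F, B7->E, B6->T; records B1=F, B2=E, B3=F, B4=E, B6=T, B7=E
run #3 (m=6, t=2, z=0) runs B2->E, B1->T; records B1=T, B2=E
run #4 (m=4, t=2, z=2) runs B2->S, B1->T; records B1=T, B2=S
run #5 (m=3, t=3, z=1) runs B2->E, B1->F, B4->E, B3->T, B5->F; records B1=F, B2=E, B3=T, B4=E, B5=F
run #6 (m=7, t=3, z=0) runs B2->E, B1->T; records B1=T, B2=E
run #7 (m=6, t=1, z=1) runs B2->E, B1->F, B4->S, B3->T, B5->T; records B1=F, B2=E, B3=T, B4=S, B5=T
run #8 (m=4, t=3, z=2) runs B2->S, B1->T; records B1=T, B2=S
run #9 (m=7, t=1, z=0) runs B2->E, B1->T; records B1=T, B2=E
run #10 (m=3, t=1, z=1) runs B2->E, B1->F, B4->S, B3->T, B5->F; records B1=F, B2=E, B3=T, B4=S, B5=F
union over the pool: B1=T, B1=F, B2=S, B2=E, B3=T, B3=F, B4=S, B4=E, B5=T, B5=F, B6=T, B7=E
uncovered (2 of 14): B6=F, B7=S
Answer: B6=F, B7=S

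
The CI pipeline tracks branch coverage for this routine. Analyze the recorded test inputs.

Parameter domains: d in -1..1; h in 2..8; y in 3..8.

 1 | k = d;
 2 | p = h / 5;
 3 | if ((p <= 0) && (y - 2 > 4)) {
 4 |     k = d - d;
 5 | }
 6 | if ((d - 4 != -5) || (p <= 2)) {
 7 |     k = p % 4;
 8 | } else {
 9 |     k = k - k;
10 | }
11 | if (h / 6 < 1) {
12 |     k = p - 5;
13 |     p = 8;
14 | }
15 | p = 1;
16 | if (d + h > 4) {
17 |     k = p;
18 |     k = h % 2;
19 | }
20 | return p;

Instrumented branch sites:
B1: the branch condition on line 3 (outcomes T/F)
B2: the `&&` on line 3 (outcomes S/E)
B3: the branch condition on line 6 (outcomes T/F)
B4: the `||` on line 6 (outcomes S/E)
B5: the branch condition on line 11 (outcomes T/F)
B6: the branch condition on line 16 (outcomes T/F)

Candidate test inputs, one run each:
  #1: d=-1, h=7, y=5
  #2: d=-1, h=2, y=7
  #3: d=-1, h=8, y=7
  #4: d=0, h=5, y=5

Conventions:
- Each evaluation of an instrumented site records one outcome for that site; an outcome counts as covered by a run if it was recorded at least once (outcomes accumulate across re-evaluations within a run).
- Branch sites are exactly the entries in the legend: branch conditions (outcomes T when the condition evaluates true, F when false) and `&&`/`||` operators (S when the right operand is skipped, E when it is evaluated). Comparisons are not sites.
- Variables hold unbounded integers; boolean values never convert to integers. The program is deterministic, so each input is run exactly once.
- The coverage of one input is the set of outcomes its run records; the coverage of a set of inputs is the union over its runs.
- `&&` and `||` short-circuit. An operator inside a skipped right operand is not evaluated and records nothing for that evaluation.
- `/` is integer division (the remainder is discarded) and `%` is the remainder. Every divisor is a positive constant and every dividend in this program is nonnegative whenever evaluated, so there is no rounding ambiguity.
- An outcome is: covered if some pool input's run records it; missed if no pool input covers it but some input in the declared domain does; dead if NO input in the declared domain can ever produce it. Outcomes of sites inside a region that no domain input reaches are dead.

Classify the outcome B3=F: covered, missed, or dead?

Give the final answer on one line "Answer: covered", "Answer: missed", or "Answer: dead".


no pool input records B3=F
checking all 126 inputs in the declared domain: B3=F is never recorded -> dead
Answer: dead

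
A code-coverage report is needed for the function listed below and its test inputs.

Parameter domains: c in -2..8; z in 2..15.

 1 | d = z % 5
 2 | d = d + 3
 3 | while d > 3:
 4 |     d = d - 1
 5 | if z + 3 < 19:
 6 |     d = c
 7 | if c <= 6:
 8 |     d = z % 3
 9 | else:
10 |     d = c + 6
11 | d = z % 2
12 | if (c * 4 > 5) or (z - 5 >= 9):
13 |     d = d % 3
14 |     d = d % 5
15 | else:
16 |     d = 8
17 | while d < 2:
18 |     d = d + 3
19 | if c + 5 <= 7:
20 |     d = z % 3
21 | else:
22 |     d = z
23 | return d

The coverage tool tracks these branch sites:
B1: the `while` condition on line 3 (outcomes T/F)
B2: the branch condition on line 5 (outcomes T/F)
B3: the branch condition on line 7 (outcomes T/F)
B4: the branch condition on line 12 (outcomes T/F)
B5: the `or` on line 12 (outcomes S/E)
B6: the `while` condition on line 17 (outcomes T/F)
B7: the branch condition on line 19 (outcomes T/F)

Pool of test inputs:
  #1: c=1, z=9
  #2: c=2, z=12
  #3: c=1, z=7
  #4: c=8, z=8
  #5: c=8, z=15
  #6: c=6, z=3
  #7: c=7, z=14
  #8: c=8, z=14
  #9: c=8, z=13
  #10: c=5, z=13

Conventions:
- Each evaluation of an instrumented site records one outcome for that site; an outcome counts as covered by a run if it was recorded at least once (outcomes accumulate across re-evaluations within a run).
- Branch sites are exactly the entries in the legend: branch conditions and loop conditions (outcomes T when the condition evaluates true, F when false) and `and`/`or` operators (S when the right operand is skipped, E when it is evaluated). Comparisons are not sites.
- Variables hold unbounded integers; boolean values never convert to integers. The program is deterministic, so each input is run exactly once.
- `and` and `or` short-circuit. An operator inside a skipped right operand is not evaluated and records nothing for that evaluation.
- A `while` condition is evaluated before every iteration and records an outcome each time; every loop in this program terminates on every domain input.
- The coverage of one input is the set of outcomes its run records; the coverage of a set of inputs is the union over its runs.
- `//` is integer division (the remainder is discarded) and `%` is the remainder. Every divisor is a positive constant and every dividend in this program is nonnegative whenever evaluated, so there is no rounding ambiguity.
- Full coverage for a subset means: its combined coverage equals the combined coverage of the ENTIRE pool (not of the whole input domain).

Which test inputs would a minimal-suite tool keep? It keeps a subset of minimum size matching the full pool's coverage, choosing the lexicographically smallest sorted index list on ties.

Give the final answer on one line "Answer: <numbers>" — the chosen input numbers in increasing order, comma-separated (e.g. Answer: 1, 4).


test 1 (c=1, z=9) fires B1->T, B1->T, B1->T, B1->T, B1->F, B2->T, B3->T, B5->E, B4->F, B6->F, B7->T; hits B1=T, B1=F, B2=T, B3=T, B4=F, B5=E, B6=F, B7=T
test 2 (c=2, z=12) fires B1->T, B1->T, B1->F, B2->T, B3->T, B5->S, B4->T, B6->T, B6->F, B7->T; hits B1=T, B1=F, B2=T, B3=T, B4=T, B5=S, B6=T, B6=F, B7=T
test 3 (c=1, z=7) fires B1->T, B1->T, B1->F, B2->T, B3->T, B5->E, B4->F, B6->F, B7->T; hits B1=T, B1=F, B2=T, B3=T, B4=F, B5=E, B6=F, B7=T
test 4 (c=8, z=8) fires B1->T, B1->T, B1->T, B1->F, B2->T, B3->F, B5->S, B4->T, B6->T, B6->F, B7->F; hits B1=T, B1=F, B2=T, B3=F, B4=T, B5=S, B6=T, B6=F, B7=F
test 5 (c=8, z=15) fires B1->F, B2->T, B3->F, B5->S, B4->T, B6->T, B6->F, B7->F; hits B1=F, B2=T, B3=F, B4=T, B5=S, B6=T, B6=F, B7=F
test 6 (c=6, z=3) fires B1->T, B1->T, B1->T, B1->F, B2->T, B3->T, B5->S, B4->T, B6->T, B6->F, B7->F; hits B1=T, B1=F, B2=T, B3=T, B4=T, B5=S, B6=T, B6=F, B7=F
test 7 (c=7, z=14) fires B1->T, B1->T, B1->T, B1->T, B1->F, B2->T, B3->F, B5->S, B4->T, B6->T, B6->F, B7->F; hits B1=T, B1=F, B2=T, B3=F, B4=T, B5=S, B6=T, B6=F, B7=F
test 8 (c=8, z=14) fires B1->T, B1->T, B1->T, B1->T, B1->F, B2->T, B3->F, B5->S, B4->T, B6->T, B6->F, B7->F; hits B1=T, B1=F, B2=T, B3=F, B4=T, B5=S, B6=T, B6=F, B7=F
test 9 (c=8, z=13) fires B1->T, B1->T, B1->T, B1->F, B2->T, B3->F, B5->S, B4->T, B6->T, B6->F, B7->F; hits B1=T, B1=F, B2=T, B3=F, B4=T, B5=S, B6=T, B6=F, B7=F
test 10 (c=5, z=13) fires B1->T, B1->T, B1->T, B1->F, B2->T, B3->T, B5->S, B4->T, B6->T, B6->F, B7->F; hits B1=T, B1=F, B2=T, B3=T, B4=T, B5=S, B6=T, B6=F, B7=F
the full pool covers 13 outcomes: B1=T, B1=F, B2=T, B3=T, B3=F, B4=T, B4=F, B5=S, B5=E, B6=T, B6=F, B7=T, B7=F
no size-1 subset reaches all 13 outcomes (best union: 9/13)
size 2: inputs {1, 4} cover all 13 outcomes, and no lexicographically smaller subset of this size does
Answer: 1, 4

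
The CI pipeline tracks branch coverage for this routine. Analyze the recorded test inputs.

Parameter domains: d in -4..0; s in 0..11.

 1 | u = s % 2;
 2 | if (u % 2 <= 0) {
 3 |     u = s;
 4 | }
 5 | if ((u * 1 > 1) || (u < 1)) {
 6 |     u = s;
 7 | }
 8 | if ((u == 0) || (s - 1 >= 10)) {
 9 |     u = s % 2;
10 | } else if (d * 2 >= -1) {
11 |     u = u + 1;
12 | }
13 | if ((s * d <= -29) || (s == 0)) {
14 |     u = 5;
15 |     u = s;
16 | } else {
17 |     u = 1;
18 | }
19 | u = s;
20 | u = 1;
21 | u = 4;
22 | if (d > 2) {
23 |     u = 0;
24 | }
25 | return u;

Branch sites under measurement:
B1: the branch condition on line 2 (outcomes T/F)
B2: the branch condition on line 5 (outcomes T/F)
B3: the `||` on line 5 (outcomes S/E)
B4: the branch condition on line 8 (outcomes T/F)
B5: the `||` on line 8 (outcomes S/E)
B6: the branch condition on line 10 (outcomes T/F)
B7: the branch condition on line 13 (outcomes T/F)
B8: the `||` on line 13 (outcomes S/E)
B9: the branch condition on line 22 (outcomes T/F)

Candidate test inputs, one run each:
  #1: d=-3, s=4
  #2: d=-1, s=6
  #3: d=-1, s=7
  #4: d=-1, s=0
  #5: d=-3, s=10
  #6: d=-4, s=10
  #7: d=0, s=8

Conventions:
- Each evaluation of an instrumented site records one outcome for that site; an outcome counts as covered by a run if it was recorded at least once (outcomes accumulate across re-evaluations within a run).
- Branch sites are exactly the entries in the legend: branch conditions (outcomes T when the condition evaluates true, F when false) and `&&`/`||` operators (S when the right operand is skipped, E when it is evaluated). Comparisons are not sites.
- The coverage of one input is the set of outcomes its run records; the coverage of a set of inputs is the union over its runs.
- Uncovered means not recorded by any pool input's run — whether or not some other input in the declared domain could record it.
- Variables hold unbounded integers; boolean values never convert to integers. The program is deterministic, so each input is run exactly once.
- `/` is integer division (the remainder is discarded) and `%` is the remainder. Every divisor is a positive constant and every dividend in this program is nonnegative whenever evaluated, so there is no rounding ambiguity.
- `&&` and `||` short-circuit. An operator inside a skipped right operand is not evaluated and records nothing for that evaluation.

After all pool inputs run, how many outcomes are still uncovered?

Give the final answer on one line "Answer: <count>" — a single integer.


input #1 (d=-3, s=4): covers B1=T, B2=T, B3=S, B4=F, B5=E, B6=F, B7=F, B8=E, B9=F
input #2 (d=-1, s=6): covers B1=T, B2=T, B3=S, B4=F, B5=E, B6=F, B7=F, B8=E, B9=F
input #3 (d=-1, s=7): covers B1=F, B2=F, B3=E, B4=F, B5=E, B6=F, B7=F, B8=E, B9=F
input #4 (d=-1, s=0): covers B1=T, B2=T, B3=E, B4=T, B5=S, B7=T, B8=E, B9=F
input #5 (d=-3, s=10): covers B1=T, B2=T, B3=S, B4=F, B5=E, B6=F, B7=T, B8=S, B9=F
input #6 (d=-4, s=10): covers B1=T, B2=T, B3=S, B4=F, B5=E, B6=F, B7=T, B8=S, B9=F
input #7 (d=0, s=8): covers B1=T, B2=T, B3=S, B4=F, B5=E, B6=T, B7=F, B8=E, B9=F
union over the pool: B1=T, B1=F, B2=T, B2=F, B3=S, B3=E, B4=T, B4=F, B5=S, B5=E, B6=T, B6=F, B7=T, B7=F, B8=S, B8=E, B9=F
uncovered (1 of 18): B9=T
Answer: 1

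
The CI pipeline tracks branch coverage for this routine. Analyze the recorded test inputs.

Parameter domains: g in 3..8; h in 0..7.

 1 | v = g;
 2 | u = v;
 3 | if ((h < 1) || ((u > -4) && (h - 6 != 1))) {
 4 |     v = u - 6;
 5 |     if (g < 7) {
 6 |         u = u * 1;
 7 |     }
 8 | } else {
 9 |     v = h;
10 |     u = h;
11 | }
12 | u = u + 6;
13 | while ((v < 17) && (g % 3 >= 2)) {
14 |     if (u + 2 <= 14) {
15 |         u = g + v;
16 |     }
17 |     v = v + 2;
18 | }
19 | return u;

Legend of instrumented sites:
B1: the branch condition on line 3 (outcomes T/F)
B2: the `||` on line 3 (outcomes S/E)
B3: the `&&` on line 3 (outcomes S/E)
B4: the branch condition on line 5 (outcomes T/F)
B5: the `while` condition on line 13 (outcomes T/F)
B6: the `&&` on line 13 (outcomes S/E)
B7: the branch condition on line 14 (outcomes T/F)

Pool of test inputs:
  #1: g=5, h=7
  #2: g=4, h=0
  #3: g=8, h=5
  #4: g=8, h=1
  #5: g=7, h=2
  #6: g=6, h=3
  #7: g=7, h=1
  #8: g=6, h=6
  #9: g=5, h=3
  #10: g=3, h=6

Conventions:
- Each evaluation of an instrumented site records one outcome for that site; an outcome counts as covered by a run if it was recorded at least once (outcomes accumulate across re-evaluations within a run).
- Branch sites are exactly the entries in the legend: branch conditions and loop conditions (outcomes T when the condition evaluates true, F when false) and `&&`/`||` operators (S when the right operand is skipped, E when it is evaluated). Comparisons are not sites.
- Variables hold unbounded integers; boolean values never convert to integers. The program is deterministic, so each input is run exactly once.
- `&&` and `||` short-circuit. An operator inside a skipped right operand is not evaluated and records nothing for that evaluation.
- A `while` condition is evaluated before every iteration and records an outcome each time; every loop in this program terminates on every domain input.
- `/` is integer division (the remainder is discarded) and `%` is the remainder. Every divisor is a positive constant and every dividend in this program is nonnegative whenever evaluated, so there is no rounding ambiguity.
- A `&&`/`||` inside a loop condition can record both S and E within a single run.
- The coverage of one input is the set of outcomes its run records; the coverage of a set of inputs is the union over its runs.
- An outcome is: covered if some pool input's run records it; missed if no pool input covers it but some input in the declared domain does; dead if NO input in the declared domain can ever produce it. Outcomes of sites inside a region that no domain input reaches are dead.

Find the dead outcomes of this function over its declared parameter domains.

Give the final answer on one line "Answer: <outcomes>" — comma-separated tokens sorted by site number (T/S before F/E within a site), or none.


exhaustive pass over the 48-input domain:
  B3=S: never recorded by any domain input -> dead
  reachable outcomes have witnesses, e.g. B1=T (e.g. g=3, h=0), B1=F (e.g. g=3, h=7), B2=S (e.g. g=3, h=0), B2=E (e.g. g=3, h=1)
Answer: B3=S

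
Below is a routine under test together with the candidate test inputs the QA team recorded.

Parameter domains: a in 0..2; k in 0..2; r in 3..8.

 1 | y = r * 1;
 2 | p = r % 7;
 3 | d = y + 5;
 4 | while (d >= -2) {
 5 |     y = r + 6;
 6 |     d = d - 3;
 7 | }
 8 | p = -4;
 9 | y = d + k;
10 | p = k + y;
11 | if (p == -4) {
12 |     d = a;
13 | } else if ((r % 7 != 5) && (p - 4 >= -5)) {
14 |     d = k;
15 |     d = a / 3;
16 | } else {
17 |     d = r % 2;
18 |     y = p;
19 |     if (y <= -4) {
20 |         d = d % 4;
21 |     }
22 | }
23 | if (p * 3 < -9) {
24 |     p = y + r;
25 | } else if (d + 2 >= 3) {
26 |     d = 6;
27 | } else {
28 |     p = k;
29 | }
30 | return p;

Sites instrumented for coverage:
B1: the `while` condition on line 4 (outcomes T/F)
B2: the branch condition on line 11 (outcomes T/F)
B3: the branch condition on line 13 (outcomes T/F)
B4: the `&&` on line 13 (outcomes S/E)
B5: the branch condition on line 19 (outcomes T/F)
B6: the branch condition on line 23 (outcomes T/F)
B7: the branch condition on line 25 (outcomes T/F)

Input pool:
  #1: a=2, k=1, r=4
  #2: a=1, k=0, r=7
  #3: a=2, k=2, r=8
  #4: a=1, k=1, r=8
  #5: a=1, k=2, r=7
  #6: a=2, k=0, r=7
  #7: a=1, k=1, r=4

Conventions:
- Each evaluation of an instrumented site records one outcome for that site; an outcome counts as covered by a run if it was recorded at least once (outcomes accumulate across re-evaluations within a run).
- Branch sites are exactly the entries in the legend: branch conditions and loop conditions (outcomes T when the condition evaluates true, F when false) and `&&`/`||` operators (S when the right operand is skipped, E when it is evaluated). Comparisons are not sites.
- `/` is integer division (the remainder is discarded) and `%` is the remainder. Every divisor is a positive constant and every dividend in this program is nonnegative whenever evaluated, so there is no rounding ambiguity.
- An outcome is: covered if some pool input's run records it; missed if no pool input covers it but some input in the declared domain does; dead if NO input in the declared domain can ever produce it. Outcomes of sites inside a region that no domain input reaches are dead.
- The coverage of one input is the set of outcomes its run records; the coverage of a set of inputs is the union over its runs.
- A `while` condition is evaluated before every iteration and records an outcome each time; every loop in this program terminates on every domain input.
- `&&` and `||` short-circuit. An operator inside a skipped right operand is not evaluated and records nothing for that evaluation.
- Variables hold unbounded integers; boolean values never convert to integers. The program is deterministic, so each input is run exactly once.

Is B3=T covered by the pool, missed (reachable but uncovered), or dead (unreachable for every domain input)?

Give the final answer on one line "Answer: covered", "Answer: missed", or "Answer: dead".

B3=T is recorded by pool input(s) 1, 3, 5, 7 -> covered

Answer: covered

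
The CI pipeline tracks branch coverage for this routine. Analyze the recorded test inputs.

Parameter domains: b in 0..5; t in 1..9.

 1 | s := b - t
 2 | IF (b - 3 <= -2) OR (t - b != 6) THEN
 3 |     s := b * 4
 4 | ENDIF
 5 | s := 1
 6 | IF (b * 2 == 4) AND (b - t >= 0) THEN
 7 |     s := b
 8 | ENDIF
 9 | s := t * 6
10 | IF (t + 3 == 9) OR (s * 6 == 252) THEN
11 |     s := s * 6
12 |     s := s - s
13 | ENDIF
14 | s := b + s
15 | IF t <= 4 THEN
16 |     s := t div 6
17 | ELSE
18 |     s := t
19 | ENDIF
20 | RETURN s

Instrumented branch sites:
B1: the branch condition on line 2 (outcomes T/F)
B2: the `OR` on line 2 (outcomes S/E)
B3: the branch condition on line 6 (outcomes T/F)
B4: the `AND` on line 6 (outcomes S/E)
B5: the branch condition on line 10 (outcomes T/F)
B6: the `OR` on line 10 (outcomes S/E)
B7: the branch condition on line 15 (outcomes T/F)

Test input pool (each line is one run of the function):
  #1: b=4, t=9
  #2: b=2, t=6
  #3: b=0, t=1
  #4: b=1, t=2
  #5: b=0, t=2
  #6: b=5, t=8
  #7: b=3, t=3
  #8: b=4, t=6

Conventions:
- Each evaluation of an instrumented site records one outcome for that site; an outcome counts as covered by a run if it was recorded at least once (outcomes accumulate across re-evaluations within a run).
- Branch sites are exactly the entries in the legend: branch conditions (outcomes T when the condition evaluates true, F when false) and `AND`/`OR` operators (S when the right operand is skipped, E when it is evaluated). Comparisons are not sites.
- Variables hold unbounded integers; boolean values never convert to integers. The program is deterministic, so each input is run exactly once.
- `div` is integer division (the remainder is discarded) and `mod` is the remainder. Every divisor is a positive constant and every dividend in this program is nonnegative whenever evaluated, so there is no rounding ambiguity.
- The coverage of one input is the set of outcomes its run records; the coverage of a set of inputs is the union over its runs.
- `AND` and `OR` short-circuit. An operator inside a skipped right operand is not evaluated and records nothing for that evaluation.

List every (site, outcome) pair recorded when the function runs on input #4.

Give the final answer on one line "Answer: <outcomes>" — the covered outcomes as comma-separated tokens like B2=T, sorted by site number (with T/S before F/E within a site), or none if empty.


Tracing the run of input #4 (b=1, t=2):
  B2->S, B1->T, B4->S, B3->F, B6->E, B5->F, B7->T
as a set, this run covers: B1=T, B2=S, B3=F, B4=S, B5=F, B6=E, B7=T
Answer: B1=T, B2=S, B3=F, B4=S, B5=F, B6=E, B7=T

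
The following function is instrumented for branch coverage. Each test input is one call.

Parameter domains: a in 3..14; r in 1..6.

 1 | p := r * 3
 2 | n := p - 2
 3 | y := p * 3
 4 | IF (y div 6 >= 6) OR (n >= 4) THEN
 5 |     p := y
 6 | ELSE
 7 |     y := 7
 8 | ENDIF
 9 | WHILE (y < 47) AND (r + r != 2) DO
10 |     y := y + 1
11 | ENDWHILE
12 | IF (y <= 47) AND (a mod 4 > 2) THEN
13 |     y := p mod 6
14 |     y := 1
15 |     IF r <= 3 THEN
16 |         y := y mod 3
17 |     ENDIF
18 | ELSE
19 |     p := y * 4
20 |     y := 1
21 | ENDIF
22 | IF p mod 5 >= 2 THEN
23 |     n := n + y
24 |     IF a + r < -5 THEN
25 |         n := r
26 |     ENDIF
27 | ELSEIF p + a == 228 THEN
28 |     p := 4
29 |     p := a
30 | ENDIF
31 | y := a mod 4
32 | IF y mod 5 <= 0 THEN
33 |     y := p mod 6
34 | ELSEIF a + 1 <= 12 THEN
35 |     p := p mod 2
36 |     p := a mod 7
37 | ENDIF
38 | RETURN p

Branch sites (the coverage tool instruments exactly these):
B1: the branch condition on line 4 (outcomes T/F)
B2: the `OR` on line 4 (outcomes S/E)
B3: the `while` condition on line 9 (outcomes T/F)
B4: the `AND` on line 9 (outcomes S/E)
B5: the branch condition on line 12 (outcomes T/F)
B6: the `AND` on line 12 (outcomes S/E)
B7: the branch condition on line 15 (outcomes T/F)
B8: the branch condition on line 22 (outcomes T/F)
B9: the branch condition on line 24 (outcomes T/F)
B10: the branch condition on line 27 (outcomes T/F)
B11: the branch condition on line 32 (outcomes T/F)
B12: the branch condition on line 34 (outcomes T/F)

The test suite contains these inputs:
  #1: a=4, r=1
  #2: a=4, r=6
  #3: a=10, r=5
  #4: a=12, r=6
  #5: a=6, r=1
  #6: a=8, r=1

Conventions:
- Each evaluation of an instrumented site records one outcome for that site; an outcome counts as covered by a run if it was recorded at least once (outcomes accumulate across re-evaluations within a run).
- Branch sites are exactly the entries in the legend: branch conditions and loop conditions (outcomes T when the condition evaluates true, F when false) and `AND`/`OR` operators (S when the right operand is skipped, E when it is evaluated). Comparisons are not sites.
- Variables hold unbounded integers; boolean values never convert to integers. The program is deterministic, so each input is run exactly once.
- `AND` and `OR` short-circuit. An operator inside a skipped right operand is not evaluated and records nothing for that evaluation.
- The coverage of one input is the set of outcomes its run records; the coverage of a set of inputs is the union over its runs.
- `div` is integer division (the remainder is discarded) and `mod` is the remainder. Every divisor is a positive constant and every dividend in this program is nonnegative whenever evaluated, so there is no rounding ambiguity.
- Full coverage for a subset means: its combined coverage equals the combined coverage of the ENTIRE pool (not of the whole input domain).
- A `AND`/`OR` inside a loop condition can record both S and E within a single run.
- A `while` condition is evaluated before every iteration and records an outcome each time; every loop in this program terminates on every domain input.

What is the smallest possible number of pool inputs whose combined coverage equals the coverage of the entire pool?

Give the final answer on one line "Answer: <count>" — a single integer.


input #1, a=4, r=1: outcomes B1=F, B2=E, B3=F, B4=E, B5=F, B6=E, B8=T, B9=F, B11=T
input #2, a=4, r=6: outcomes B1=T, B2=S, B3=F, B4=S, B5=F, B6=S, B8=F, B10=F, B11=T
input #3, a=10, r=5: outcomes B1=T, B2=S, B3=T, B3=F, B4=S, B4=E, B5=F, B6=E, B8=T, B9=F, B11=F, B12=T
input #4, a=12, r=6: outcomes B1=T, B2=S, B3=F, B4=S, B5=F, B6=S, B8=F, B10=T, B11=T
input #5, a=6, r=1: outcomes B1=F, B2=E, B3=F, B4=E, B5=F, B6=E, B8=T, B9=F, B11=F, B12=T
input #6, a=8, r=1: outcomes B1=F, B2=E, B3=F, B4=E, B5=F, B6=E, B8=T, B9=F, B11=T
together the pool reaches 19 outcomes: B1=T, B1=F, B2=S, B2=E, B3=T, B3=F, B4=S, B4=E, B5=F, B6=S, B6=E, B8=T, B8=F, B9=F, B10=T, B10=F, B11=T, B11=F, B12=T
no size-1 subset reaches all 19 outcomes (best union: 12/19)
no size-2 subset reaches all 19 outcomes (best union: 17/19)
no size-3 subset reaches all 19 outcomes (best union: 18/19)
the canonical winner is {1, 2, 3, 4}: size 4, full 19-outcome coverage, earliest index list among size-4 covers
Answer: 4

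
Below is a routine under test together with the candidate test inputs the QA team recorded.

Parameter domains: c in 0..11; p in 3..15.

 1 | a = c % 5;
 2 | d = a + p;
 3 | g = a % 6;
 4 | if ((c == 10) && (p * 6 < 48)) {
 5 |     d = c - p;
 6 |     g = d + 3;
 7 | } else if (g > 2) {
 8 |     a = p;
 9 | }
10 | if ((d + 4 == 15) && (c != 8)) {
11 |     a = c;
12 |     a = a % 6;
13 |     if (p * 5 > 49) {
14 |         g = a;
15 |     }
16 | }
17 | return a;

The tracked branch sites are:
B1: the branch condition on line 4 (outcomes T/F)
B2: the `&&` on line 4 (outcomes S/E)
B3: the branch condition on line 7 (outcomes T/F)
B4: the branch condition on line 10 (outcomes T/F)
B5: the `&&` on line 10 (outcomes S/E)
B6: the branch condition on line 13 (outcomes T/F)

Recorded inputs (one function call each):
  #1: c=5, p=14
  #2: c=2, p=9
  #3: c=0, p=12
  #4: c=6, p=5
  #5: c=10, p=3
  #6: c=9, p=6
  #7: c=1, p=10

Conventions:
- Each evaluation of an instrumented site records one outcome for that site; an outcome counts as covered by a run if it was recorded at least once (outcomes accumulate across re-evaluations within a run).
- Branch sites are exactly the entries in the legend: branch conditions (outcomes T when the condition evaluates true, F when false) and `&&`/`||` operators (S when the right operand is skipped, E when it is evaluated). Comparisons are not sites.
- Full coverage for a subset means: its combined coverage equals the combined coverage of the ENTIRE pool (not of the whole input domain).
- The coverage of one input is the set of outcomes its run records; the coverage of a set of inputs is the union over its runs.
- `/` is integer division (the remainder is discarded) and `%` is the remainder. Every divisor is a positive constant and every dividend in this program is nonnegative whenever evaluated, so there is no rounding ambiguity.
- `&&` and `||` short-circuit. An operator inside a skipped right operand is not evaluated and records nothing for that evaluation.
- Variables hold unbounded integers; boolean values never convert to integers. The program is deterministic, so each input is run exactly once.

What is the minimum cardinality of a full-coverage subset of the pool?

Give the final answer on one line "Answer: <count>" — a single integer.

#1 (c=5, p=14) -> B2->S, B1->F, B3->F, B5->S, B4->F; covered: B1=F, B2=S, B3=F, B4=F, B5=S
#2 (c=2, p=9) -> B2->S, B1->F, B3->F, B5->E, B4->T, B6->F; covered: B1=F, B2=S, B3=F, B4=T, B5=E, B6=F
#3 (c=0, p=12) -> B2->S, B1->F, B3->F, B5->S, B4->F; covered: B1=F, B2=S, B3=F, B4=F, B5=S
#4 (c=6, p=5) -> B2->S, B1->F, B3->F, B5->S, B4->F; covered: B1=F, B2=S, B3=F, B4=F, B5=S
#5 (c=10, p=3) -> B2->E, B1->T, B5->S, B4->F; covered: B1=T, B2=E, B4=F, B5=S
#6 (c=9, p=6) -> B2->S, B1->F, B3->T, B5->S, B4->F; covered: B1=F, B2=S, B3=T, B4=F, B5=S
#7 (c=1, p=10) -> B2->S, B1->F, B3->F, B5->E, B4->T, B6->T; covered: B1=F, B2=S, B3=F, B4=T, B5=E, B6=T
together the pool reaches 12 outcomes: B1=T, B1=F, B2=S, B2=E, B3=T, B3=F, B4=T, B4=F, B5=S, B5=E, B6=T, B6=F
checked all size-1 subsets: none covers 12 outcomes (max 6/12)
checked all size-2 subsets: none covers 12 outcomes (max 10/12)
checked all size-3 subsets: none covers 12 outcomes (max 11/12)
at size 4, {2, 5, 6, 7} reaches all 12 outcomes; every lexicographically earlier size-4 subset fails

Answer: 4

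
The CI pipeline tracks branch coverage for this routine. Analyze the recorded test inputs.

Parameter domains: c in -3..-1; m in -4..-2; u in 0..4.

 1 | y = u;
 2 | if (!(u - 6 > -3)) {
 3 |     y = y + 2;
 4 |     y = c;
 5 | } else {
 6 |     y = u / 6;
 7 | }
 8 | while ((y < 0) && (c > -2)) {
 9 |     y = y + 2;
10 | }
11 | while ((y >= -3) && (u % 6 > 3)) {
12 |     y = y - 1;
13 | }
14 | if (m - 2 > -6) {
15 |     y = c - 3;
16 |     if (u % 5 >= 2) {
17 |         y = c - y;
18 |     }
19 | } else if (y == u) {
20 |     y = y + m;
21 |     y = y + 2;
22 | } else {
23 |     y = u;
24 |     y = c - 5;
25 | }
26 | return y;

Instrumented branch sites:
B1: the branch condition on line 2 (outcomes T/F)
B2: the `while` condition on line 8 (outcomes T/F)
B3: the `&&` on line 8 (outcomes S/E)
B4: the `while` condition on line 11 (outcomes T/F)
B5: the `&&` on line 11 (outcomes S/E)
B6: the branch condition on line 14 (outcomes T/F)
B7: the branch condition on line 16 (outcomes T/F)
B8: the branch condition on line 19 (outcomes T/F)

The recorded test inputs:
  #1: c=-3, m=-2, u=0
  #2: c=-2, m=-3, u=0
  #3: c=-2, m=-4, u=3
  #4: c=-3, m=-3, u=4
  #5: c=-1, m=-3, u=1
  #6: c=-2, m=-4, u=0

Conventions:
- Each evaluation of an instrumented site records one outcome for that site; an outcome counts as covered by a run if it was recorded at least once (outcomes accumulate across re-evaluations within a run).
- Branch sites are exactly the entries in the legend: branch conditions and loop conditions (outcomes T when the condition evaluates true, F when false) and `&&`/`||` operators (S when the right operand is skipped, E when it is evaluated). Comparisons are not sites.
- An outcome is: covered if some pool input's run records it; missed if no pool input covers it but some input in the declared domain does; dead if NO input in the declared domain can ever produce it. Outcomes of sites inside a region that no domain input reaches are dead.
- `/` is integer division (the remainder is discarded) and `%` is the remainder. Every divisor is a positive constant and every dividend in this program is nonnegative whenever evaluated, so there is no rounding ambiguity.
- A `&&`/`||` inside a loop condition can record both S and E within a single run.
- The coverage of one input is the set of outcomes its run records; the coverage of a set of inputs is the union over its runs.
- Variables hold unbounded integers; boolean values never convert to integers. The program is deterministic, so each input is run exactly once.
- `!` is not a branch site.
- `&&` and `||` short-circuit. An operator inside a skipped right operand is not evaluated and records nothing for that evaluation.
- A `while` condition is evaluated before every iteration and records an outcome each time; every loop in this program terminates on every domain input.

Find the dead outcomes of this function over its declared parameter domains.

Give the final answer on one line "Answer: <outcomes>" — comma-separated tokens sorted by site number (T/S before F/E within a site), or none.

exhaustive pass over the 45-input domain:
  reachable outcomes have witnesses, e.g. B1=T (e.g. c=-3, m=-4, u=0), B1=F (e.g. c=-3, m=-4, u=4), B2=T (e.g. c=-1, m=-4, u=0), B2=F (e.g. c=-3, m=-4, u=0)

Answer: none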